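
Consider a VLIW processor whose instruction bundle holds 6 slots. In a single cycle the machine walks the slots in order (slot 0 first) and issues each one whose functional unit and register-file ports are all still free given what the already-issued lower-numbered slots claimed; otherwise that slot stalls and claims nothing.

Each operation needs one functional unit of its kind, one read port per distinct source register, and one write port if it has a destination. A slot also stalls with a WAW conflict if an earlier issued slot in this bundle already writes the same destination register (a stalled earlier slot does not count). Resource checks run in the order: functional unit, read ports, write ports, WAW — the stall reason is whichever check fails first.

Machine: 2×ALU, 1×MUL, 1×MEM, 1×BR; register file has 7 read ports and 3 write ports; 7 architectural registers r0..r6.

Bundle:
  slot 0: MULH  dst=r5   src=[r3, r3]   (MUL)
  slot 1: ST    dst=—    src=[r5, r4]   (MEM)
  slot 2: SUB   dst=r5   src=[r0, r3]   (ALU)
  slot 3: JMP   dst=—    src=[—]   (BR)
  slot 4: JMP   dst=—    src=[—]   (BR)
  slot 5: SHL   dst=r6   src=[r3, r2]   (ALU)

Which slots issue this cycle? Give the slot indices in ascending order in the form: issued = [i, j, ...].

issued = [0, 1, 3, 5]

(0) want 1×MUL +1rd +1wr — yes → AL2|MU0|ME1|BR1|rd6|wr2
(1) want 1×MEM +2rd +0wr — yes → AL2|MU0|ME0|BR1|rd4|wr2
(2) want 1×ALU +2rd +1wr — WAW → AL2|MU0|ME0|BR1|rd4|wr2
(3) want 1×BR +0rd +0wr — yes → AL2|MU0|ME0|BR0|rd4|wr2
(4) want 1×BR +0rd +0wr — FU → AL2|MU0|ME0|BR0|rd4|wr2
(5) want 1×ALU +2rd +1wr — yes → AL1|MU0|ME0|BR0|rd2|wr1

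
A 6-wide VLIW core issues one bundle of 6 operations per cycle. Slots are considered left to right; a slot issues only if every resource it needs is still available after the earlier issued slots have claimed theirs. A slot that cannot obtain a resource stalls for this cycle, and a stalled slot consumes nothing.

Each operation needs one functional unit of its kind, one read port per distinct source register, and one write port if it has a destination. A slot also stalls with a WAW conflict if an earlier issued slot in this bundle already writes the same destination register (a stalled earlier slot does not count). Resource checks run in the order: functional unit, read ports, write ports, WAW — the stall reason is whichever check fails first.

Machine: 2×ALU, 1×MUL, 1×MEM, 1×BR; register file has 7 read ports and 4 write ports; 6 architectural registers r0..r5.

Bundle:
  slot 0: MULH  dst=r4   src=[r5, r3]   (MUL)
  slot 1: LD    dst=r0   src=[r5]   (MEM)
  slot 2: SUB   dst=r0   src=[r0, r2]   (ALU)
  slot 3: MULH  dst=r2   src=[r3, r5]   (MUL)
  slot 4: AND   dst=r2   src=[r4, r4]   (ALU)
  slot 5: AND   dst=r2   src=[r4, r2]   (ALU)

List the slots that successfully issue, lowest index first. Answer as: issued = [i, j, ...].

  0. MUL→r4 ⇒ go  {2A/0Mu/1Ld/1B | 5r 3w}
  1. MEM→r0 ⇒ go  {2A/0Mu/0Ld/1B | 4r 2w}
  2. ALU→r0 ⇒ no(WAW)  {2A/0Mu/0Ld/1B | 4r 2w}
  3. MUL→r2 ⇒ no(FU)  {2A/0Mu/0Ld/1B | 4r 2w}
  4. ALU→r2 ⇒ go  {1A/0Mu/0Ld/1B | 3r 1w}
  5. ALU→r2 ⇒ no(WAW)  {1A/0Mu/0Ld/1B | 3r 1w}

issued = [0, 1, 4]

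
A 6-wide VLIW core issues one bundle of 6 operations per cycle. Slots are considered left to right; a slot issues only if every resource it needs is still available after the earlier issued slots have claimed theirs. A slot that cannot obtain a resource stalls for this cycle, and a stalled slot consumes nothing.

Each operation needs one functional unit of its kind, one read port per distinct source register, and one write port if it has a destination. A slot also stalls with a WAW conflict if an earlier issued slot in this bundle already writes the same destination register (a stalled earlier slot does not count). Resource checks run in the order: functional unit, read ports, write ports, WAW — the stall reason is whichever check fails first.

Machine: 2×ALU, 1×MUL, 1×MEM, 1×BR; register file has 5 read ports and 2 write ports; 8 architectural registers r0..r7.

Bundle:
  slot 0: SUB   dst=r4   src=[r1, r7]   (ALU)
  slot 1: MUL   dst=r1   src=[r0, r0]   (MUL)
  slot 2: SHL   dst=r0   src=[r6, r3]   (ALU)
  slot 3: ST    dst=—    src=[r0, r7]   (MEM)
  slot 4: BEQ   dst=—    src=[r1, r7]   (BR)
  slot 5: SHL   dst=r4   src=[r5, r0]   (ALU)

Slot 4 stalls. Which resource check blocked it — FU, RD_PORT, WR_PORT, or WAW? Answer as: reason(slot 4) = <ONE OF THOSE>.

  0. ALU→r4 ⇒ go  {1A/1Mu/1Ld/1B | 3r 1w}
  1. MUL→r1 ⇒ go  {1A/0Mu/1Ld/1B | 2r 0w}
  2. ALU→r0 ⇒ no(WR_PORT)  {1A/0Mu/1Ld/1B | 2r 0w}
  3. MEM ⇒ go  {1A/0Mu/0Ld/1B | 0r 0w}
  4. BR ⇒ no(RD_PORT)  {1A/0Mu/0Ld/1B | 0r 0w}
  5. ALU→r4 ⇒ no(RD_PORT)  {1A/0Mu/0Ld/1B | 0r 0w}

reason(slot 4) = RD_PORT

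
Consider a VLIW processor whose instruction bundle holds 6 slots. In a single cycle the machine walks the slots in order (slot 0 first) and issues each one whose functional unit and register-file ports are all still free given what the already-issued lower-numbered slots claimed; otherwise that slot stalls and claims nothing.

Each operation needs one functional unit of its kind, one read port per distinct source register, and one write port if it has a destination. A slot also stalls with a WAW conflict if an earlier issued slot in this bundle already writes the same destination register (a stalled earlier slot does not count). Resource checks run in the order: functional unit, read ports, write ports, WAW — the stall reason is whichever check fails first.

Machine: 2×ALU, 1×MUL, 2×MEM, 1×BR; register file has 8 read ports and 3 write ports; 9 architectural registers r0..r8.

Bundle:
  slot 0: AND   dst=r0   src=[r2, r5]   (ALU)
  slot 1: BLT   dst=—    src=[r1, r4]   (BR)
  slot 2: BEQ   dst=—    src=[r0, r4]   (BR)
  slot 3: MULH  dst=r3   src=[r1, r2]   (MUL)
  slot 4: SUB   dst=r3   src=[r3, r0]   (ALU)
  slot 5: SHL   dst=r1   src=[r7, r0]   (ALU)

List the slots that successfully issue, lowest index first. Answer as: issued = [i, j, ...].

  0. ALU→r0 ⇒ go  {1A/1Mu/2Ld/1B | 6r 2w}
  1. BR ⇒ go  {1A/1Mu/2Ld/0B | 4r 2w}
  2. BR ⇒ no(FU)  {1A/1Mu/2Ld/0B | 4r 2w}
  3. MUL→r3 ⇒ go  {1A/0Mu/2Ld/0B | 2r 1w}
  4. ALU→r3 ⇒ no(WAW)  {1A/0Mu/2Ld/0B | 2r 1w}
  5. ALU→r1 ⇒ go  {0A/0Mu/2Ld/0B | 0r 0w}

issued = [0, 1, 3, 5]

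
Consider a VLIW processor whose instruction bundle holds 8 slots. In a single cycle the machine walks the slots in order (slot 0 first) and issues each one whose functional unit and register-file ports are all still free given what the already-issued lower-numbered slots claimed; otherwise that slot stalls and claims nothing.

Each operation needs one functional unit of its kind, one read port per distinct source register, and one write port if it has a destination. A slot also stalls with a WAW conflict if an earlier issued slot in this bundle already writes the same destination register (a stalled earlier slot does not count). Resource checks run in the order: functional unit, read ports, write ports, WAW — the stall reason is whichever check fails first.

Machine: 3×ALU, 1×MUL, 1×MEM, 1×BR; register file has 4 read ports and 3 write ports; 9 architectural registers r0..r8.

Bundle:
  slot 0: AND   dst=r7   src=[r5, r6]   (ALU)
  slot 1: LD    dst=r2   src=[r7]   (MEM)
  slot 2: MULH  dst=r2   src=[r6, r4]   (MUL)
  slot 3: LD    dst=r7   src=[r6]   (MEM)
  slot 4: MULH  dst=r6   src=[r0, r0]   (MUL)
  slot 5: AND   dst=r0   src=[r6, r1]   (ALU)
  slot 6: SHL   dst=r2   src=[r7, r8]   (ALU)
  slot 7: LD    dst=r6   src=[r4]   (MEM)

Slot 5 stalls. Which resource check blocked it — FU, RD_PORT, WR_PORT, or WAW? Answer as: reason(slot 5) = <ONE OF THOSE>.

reason(slot 5) = RD_PORT

[0] ALU needs rd=2 wr=1: ok; after: ALU=2 MUL=1 MEM=1 BR=1, R=2, W=2
[1] MEM needs rd=1 wr=1: ok; after: ALU=2 MUL=1 MEM=0 BR=1, R=1, W=1
[2] MUL needs rd=2 wr=1: RD_PORT; after: ALU=2 MUL=1 MEM=0 BR=1, R=1, W=1
[3] MEM needs rd=1 wr=1: FU; after: ALU=2 MUL=1 MEM=0 BR=1, R=1, W=1
[4] MUL needs rd=1 wr=1: ok; after: ALU=2 MUL=0 MEM=0 BR=1, R=0, W=0
[5] ALU needs rd=2 wr=1: RD_PORT; after: ALU=2 MUL=0 MEM=0 BR=1, R=0, W=0
[6] ALU needs rd=2 wr=1: RD_PORT; after: ALU=2 MUL=0 MEM=0 BR=1, R=0, W=0
[7] MEM needs rd=1 wr=1: FU; after: ALU=2 MUL=0 MEM=0 BR=1, R=0, W=0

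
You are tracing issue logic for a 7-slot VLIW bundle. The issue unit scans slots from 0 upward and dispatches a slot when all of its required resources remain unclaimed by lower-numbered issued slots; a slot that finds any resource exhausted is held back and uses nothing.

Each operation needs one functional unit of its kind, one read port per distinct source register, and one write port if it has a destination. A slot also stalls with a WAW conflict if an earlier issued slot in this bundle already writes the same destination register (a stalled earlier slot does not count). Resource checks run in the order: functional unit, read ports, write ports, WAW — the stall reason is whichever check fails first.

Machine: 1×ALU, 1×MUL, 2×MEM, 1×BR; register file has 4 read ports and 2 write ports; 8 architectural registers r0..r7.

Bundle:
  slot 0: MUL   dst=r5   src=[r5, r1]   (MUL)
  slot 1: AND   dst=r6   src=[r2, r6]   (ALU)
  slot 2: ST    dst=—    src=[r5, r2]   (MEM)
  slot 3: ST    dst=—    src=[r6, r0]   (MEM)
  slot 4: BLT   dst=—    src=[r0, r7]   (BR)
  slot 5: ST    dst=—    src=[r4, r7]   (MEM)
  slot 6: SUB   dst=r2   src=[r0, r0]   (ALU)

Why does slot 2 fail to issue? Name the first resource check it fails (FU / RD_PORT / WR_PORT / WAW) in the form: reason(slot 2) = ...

reason(slot 2) = RD_PORT

  0. MUL→r5 ⇒ go  {1A/0Mu/2Ld/1B | 2r 1w}
  1. ALU→r6 ⇒ go  {0A/0Mu/2Ld/1B | 0r 0w}
  2. MEM ⇒ no(RD_PORT)  {0A/0Mu/2Ld/1B | 0r 0w}
  3. MEM ⇒ no(RD_PORT)  {0A/0Mu/2Ld/1B | 0r 0w}
  4. BR ⇒ no(RD_PORT)  {0A/0Mu/2Ld/1B | 0r 0w}
  5. MEM ⇒ no(RD_PORT)  {0A/0Mu/2Ld/1B | 0r 0w}
  6. ALU→r2 ⇒ no(FU)  {0A/0Mu/2Ld/1B | 0r 0w}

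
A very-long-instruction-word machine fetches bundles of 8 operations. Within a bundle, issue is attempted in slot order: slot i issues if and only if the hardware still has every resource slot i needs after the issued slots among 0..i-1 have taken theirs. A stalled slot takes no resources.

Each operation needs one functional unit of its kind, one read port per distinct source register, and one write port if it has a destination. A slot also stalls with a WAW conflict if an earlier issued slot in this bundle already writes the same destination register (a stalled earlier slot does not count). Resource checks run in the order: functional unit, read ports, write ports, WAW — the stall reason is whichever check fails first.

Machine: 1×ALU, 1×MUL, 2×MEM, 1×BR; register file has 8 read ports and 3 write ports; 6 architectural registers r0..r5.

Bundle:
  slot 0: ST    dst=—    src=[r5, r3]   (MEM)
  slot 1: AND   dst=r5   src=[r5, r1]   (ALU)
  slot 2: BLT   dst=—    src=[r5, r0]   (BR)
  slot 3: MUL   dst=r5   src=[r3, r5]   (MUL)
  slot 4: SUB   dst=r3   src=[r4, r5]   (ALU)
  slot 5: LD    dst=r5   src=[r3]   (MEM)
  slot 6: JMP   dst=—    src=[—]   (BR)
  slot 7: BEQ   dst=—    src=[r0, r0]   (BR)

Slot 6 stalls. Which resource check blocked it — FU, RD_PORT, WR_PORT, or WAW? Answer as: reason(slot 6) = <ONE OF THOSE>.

reason(slot 6) = FU

  0. MEM ⇒ go  {1A/1Mu/1Ld/1B | 6r 3w}
  1. ALU→r5 ⇒ go  {0A/1Mu/1Ld/1B | 4r 2w}
  2. BR ⇒ go  {0A/1Mu/1Ld/0B | 2r 2w}
  3. MUL→r5 ⇒ no(WAW)  {0A/1Mu/1Ld/0B | 2r 2w}
  4. ALU→r3 ⇒ no(FU)  {0A/1Mu/1Ld/0B | 2r 2w}
  5. MEM→r5 ⇒ no(WAW)  {0A/1Mu/1Ld/0B | 2r 2w}
  6. BR ⇒ no(FU)  {0A/1Mu/1Ld/0B | 2r 2w}
  7. BR ⇒ no(FU)  {0A/1Mu/1Ld/0B | 2r 2w}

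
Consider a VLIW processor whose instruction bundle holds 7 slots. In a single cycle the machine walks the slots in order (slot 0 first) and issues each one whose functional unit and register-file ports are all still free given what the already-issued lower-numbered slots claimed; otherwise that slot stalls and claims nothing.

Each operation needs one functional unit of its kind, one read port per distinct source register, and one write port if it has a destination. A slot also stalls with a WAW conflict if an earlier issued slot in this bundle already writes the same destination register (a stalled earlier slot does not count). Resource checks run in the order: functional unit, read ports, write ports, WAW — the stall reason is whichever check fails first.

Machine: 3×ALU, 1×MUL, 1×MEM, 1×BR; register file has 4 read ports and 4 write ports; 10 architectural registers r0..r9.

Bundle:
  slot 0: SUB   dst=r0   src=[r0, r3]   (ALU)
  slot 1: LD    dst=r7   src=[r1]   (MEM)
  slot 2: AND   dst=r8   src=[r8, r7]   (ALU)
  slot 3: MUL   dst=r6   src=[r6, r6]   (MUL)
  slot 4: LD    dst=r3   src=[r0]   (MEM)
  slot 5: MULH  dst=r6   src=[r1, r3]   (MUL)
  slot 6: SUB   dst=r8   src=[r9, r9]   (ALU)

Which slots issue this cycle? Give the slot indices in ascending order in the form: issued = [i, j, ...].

issued = [0, 1, 3]

(0) want 1×ALU +2rd +1wr — yes → AL2|MU1|ME1|BR1|rd2|wr3
(1) want 1×MEM +1rd +1wr — yes → AL2|MU1|ME0|BR1|rd1|wr2
(2) want 1×ALU +2rd +1wr — RD_PORT → AL2|MU1|ME0|BR1|rd1|wr2
(3) want 1×MUL +1rd +1wr — yes → AL2|MU0|ME0|BR1|rd0|wr1
(4) want 1×MEM +1rd +1wr — FU → AL2|MU0|ME0|BR1|rd0|wr1
(5) want 1×MUL +2rd +1wr — FU → AL2|MU0|ME0|BR1|rd0|wr1
(6) want 1×ALU +1rd +1wr — RD_PORT → AL2|MU0|ME0|BR1|rd0|wr1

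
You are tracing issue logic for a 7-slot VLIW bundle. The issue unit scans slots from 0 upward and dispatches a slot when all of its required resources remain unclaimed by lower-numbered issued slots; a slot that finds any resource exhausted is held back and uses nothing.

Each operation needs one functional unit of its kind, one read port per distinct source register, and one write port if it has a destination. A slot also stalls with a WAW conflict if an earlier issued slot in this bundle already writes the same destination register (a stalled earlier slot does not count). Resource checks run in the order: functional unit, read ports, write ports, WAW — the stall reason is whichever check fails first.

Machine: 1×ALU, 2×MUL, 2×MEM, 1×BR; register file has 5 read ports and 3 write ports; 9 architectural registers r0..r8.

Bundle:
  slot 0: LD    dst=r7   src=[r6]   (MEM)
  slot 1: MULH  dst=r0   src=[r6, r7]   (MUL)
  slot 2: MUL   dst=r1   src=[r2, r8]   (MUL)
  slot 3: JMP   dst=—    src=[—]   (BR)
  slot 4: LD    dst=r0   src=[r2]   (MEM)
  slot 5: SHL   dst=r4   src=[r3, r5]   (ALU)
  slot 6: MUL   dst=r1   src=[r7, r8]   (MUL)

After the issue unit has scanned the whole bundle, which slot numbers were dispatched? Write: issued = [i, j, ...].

issued = [0, 1, 2, 3]

(0) want 1×MEM +1rd +1wr — yes → AL1|MU2|ME1|BR1|rd4|wr2
(1) want 1×MUL +2rd +1wr — yes → AL1|MU1|ME1|BR1|rd2|wr1
(2) want 1×MUL +2rd +1wr — yes → AL1|MU0|ME1|BR1|rd0|wr0
(3) want 1×BR +0rd +0wr — yes → AL1|MU0|ME1|BR0|rd0|wr0
(4) want 1×MEM +1rd +1wr — RD_PORT → AL1|MU0|ME1|BR0|rd0|wr0
(5) want 1×ALU +2rd +1wr — RD_PORT → AL1|MU0|ME1|BR0|rd0|wr0
(6) want 1×MUL +2rd +1wr — FU → AL1|MU0|ME1|BR0|rd0|wr0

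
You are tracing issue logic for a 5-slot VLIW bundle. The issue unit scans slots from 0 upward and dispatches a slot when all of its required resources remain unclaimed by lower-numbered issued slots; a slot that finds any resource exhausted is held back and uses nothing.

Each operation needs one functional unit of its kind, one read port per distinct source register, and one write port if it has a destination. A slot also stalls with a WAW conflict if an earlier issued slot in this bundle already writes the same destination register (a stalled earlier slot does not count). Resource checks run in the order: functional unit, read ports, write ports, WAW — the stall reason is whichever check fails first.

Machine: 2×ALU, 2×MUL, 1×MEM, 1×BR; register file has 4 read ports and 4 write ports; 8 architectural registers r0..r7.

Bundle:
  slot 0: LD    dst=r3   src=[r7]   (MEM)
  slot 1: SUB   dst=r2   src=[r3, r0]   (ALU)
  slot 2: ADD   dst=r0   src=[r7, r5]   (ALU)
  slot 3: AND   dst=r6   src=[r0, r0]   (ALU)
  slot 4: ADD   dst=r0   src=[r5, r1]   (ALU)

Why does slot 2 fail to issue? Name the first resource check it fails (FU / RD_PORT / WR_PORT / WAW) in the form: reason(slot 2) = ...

  0. MEM→r3 ⇒ go  {2A/2Mu/0Ld/1B | 3r 3w}
  1. ALU→r2 ⇒ go  {1A/2Mu/0Ld/1B | 1r 2w}
  2. ALU→r0 ⇒ no(RD_PORT)  {1A/2Mu/0Ld/1B | 1r 2w}
  3. ALU→r6 ⇒ go  {0A/2Mu/0Ld/1B | 0r 1w}
  4. ALU→r0 ⇒ no(FU)  {0A/2Mu/0Ld/1B | 0r 1w}

reason(slot 2) = RD_PORT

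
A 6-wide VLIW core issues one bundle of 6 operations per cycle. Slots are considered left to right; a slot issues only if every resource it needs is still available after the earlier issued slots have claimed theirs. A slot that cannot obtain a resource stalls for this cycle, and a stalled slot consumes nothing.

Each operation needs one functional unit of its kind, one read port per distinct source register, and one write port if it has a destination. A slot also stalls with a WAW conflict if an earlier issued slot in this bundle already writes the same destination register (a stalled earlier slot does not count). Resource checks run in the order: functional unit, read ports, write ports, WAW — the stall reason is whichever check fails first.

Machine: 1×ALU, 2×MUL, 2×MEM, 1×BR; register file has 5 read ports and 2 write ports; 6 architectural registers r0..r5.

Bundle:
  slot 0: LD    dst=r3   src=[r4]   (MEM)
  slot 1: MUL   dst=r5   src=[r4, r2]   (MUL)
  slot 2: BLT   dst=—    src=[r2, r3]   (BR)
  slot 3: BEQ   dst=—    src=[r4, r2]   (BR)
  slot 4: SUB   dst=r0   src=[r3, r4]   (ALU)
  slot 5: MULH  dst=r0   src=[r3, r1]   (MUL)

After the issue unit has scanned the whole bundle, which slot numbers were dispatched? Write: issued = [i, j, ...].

issued = [0, 1, 2]

(0) want 1×MEM +1rd +1wr — yes → AL1|MU2|ME1|BR1|rd4|wr1
(1) want 1×MUL +2rd +1wr — yes → AL1|MU1|ME1|BR1|rd2|wr0
(2) want 1×BR +2rd +0wr — yes → AL1|MU1|ME1|BR0|rd0|wr0
(3) want 1×BR +2rd +0wr — FU → AL1|MU1|ME1|BR0|rd0|wr0
(4) want 1×ALU +2rd +1wr — RD_PORT → AL1|MU1|ME1|BR0|rd0|wr0
(5) want 1×MUL +2rd +1wr — RD_PORT → AL1|MU1|ME1|BR0|rd0|wr0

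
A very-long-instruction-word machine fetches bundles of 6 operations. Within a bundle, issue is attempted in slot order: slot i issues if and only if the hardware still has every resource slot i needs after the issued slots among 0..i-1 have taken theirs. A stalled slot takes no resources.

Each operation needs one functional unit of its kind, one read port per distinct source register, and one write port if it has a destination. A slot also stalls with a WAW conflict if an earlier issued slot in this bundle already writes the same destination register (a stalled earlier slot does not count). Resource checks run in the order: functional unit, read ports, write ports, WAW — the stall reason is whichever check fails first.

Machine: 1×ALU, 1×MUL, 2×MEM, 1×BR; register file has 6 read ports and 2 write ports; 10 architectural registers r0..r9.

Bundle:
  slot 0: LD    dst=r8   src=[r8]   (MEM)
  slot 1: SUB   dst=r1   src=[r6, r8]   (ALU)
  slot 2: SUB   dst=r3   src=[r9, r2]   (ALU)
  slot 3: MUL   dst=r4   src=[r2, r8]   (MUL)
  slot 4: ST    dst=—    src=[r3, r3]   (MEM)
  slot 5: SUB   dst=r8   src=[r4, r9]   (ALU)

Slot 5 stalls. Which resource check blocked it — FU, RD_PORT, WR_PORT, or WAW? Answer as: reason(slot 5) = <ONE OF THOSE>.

[0] MEM needs rd=1 wr=1: ok; after: ALU=1 MUL=1 MEM=1 BR=1, R=5, W=1
[1] ALU needs rd=2 wr=1: ok; after: ALU=0 MUL=1 MEM=1 BR=1, R=3, W=0
[2] ALU needs rd=2 wr=1: FU; after: ALU=0 MUL=1 MEM=1 BR=1, R=3, W=0
[3] MUL needs rd=2 wr=1: WR_PORT; after: ALU=0 MUL=1 MEM=1 BR=1, R=3, W=0
[4] MEM needs rd=1 wr=0: ok; after: ALU=0 MUL=1 MEM=0 BR=1, R=2, W=0
[5] ALU needs rd=2 wr=1: FU; after: ALU=0 MUL=1 MEM=0 BR=1, R=2, W=0

reason(slot 5) = FU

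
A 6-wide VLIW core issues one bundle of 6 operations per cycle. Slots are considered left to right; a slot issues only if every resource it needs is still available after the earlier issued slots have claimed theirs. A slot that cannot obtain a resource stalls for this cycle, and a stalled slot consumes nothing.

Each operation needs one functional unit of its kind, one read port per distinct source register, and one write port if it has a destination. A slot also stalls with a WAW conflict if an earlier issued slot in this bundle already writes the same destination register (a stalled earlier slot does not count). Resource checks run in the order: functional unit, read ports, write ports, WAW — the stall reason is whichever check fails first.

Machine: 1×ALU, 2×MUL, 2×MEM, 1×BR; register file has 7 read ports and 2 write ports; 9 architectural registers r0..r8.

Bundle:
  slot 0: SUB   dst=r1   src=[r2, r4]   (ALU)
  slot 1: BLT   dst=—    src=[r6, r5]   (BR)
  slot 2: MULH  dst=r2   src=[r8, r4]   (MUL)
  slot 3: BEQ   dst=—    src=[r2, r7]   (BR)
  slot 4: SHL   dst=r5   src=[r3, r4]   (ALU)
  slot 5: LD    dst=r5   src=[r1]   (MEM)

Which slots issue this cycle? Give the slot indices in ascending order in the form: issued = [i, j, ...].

(0) want 1×ALU +2rd +1wr — yes → AL0|MU2|ME2|BR1|rd5|wr1
(1) want 1×BR +2rd +0wr — yes → AL0|MU2|ME2|BR0|rd3|wr1
(2) want 1×MUL +2rd +1wr — yes → AL0|MU1|ME2|BR0|rd1|wr0
(3) want 1×BR +2rd +0wr — FU → AL0|MU1|ME2|BR0|rd1|wr0
(4) want 1×ALU +2rd +1wr — FU → AL0|MU1|ME2|BR0|rd1|wr0
(5) want 1×MEM +1rd +1wr — WR_PORT → AL0|MU1|ME2|BR0|rd1|wr0

issued = [0, 1, 2]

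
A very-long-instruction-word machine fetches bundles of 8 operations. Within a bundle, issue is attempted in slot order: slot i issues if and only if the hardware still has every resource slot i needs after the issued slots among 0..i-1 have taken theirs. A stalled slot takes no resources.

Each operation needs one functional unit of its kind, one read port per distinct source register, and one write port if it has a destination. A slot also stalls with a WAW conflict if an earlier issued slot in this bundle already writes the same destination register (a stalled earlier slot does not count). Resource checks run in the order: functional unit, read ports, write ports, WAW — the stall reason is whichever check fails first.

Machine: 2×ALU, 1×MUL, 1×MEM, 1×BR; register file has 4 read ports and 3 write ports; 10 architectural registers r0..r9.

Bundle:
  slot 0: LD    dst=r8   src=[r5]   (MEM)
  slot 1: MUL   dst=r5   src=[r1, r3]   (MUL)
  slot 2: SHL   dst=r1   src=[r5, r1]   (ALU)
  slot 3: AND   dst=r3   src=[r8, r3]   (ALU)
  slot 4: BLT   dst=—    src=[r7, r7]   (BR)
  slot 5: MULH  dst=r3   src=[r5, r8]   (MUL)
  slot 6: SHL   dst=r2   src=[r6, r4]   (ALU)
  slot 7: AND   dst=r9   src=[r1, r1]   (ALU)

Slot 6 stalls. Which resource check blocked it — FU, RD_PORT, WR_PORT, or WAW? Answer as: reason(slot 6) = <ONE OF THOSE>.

#0 MEM src=r5 dispatched  <A:2 Mu:1 Ld:0 B:1 rd:3 wr:2>
#1 MUL src=r1,r3 dispatched  <A:2 Mu:0 Ld:0 B:1 rd:1 wr:1>
#2 ALU src=r5,r1 held:RD_PORT  <A:2 Mu:0 Ld:0 B:1 rd:1 wr:1>
#3 ALU src=r8,r3 held:RD_PORT  <A:2 Mu:0 Ld:0 B:1 rd:1 wr:1>
#4 BR src=r7,r7 dispatched  <A:2 Mu:0 Ld:0 B:0 rd:0 wr:1>
#5 MUL src=r5,r8 held:FU  <A:2 Mu:0 Ld:0 B:0 rd:0 wr:1>
#6 ALU src=r6,r4 held:RD_PORT  <A:2 Mu:0 Ld:0 B:0 rd:0 wr:1>
#7 ALU src=r1,r1 held:RD_PORT  <A:2 Mu:0 Ld:0 B:0 rd:0 wr:1>

reason(slot 6) = RD_PORT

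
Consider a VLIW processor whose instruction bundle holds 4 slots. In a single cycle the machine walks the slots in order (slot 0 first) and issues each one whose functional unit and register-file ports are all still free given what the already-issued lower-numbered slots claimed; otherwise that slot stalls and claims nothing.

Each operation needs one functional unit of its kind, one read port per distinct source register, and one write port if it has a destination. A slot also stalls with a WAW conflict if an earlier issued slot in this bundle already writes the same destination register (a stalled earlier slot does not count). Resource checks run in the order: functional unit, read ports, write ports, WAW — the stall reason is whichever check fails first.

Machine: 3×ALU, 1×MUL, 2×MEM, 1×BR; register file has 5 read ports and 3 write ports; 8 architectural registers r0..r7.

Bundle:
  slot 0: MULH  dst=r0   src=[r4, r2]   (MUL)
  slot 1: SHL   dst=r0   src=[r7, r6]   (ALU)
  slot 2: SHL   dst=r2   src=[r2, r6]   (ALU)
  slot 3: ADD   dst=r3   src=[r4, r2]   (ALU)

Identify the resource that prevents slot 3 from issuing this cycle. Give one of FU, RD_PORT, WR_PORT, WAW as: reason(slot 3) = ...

reason(slot 3) = RD_PORT

slot 0 (MUL): ISSUE — free A3,Mu0,Ld2,B1 rp3 wp2
slot 1 (ALU): stall WAW — free A3,Mu0,Ld2,B1 rp3 wp2
slot 2 (ALU): ISSUE — free A2,Mu0,Ld2,B1 rp1 wp1
slot 3 (ALU): stall RD_PORT — free A2,Mu0,Ld2,B1 rp1 wp1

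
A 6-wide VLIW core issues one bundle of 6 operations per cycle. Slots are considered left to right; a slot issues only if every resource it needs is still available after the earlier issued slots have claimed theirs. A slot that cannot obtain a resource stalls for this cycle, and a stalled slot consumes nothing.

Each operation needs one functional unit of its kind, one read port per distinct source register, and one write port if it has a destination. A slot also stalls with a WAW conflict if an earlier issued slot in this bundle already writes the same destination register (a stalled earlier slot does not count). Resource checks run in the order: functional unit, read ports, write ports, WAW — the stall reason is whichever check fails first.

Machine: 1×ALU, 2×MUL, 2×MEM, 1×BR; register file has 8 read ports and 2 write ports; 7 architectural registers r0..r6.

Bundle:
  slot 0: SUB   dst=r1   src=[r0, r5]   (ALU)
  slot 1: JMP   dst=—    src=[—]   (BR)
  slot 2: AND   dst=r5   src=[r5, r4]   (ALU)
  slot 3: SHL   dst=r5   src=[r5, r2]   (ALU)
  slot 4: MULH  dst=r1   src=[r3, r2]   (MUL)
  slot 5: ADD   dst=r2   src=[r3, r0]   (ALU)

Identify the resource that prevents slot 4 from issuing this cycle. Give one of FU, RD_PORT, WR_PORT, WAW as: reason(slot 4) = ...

reason(slot 4) = WAW

(0) want 1×ALU +2rd +1wr — yes → AL0|MU2|ME2|BR1|rd6|wr1
(1) want 1×BR +0rd +0wr — yes → AL0|MU2|ME2|BR0|rd6|wr1
(2) want 1×ALU +2rd +1wr — FU → AL0|MU2|ME2|BR0|rd6|wr1
(3) want 1×ALU +2rd +1wr — FU → AL0|MU2|ME2|BR0|rd6|wr1
(4) want 1×MUL +2rd +1wr — WAW → AL0|MU2|ME2|BR0|rd6|wr1
(5) want 1×ALU +2rd +1wr — FU → AL0|MU2|ME2|BR0|rd6|wr1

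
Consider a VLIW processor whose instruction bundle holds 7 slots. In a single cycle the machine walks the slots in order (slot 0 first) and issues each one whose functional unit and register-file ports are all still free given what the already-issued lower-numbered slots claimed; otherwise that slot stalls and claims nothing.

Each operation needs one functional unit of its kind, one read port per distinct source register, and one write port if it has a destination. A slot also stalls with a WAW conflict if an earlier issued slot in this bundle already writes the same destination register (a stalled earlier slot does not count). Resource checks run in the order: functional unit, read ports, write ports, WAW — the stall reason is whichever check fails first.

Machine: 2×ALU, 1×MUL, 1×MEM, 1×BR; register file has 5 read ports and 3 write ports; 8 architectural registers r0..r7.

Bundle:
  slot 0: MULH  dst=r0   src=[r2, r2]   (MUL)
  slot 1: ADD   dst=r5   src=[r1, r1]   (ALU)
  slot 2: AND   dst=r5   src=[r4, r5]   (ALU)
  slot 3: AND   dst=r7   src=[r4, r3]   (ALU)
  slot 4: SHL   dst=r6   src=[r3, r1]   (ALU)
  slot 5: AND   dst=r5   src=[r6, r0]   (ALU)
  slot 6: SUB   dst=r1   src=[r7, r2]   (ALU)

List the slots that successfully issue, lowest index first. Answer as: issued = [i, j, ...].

[0] MUL needs rd=1 wr=1: ok; after: ALU=2 MUL=0 MEM=1 BR=1, R=4, W=2
[1] ALU needs rd=1 wr=1: ok; after: ALU=1 MUL=0 MEM=1 BR=1, R=3, W=1
[2] ALU needs rd=2 wr=1: WAW; after: ALU=1 MUL=0 MEM=1 BR=1, R=3, W=1
[3] ALU needs rd=2 wr=1: ok; after: ALU=0 MUL=0 MEM=1 BR=1, R=1, W=0
[4] ALU needs rd=2 wr=1: FU; after: ALU=0 MUL=0 MEM=1 BR=1, R=1, W=0
[5] ALU needs rd=2 wr=1: FU; after: ALU=0 MUL=0 MEM=1 BR=1, R=1, W=0
[6] ALU needs rd=2 wr=1: FU; after: ALU=0 MUL=0 MEM=1 BR=1, R=1, W=0

issued = [0, 1, 3]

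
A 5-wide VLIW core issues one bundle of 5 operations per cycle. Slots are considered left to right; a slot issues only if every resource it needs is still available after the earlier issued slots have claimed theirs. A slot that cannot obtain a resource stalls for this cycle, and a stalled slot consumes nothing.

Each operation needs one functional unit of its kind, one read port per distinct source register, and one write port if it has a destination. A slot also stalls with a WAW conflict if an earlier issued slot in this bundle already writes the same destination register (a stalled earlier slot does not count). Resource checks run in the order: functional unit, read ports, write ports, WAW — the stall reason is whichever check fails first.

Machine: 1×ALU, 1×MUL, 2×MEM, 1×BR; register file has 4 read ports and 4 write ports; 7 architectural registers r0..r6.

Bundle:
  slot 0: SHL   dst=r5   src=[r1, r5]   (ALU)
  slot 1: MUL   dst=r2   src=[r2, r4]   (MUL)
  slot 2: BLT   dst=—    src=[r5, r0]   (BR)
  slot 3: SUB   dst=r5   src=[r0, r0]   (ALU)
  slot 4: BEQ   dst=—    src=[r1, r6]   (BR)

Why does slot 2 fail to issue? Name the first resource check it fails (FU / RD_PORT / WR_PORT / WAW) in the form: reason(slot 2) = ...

reason(slot 2) = RD_PORT

#0 ALU src=r1,r5 dispatched  <A:0 Mu:1 Ld:2 B:1 rd:2 wr:3>
#1 MUL src=r2,r4 dispatched  <A:0 Mu:0 Ld:2 B:1 rd:0 wr:2>
#2 BR src=r5,r0 held:RD_PORT  <A:0 Mu:0 Ld:2 B:1 rd:0 wr:2>
#3 ALU src=r0,r0 held:FU  <A:0 Mu:0 Ld:2 B:1 rd:0 wr:2>
#4 BR src=r1,r6 held:RD_PORT  <A:0 Mu:0 Ld:2 B:1 rd:0 wr:2>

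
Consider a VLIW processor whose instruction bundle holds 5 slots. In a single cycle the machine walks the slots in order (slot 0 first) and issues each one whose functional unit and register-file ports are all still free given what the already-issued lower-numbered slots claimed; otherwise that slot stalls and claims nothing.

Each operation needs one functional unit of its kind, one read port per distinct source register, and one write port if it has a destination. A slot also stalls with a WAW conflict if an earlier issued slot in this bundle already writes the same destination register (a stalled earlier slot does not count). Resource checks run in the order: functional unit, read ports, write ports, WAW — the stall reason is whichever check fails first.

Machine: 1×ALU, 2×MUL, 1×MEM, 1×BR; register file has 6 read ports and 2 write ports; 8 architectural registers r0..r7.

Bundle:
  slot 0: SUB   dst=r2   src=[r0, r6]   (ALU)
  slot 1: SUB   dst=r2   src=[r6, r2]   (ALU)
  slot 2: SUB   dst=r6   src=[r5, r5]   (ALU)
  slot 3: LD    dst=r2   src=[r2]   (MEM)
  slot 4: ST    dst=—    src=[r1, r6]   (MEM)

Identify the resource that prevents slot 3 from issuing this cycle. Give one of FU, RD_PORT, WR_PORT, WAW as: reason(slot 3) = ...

  0. ALU→r2 ⇒ go  {0A/2Mu/1Ld/1B | 4r 1w}
  1. ALU→r2 ⇒ no(FU)  {0A/2Mu/1Ld/1B | 4r 1w}
  2. ALU→r6 ⇒ no(FU)  {0A/2Mu/1Ld/1B | 4r 1w}
  3. MEM→r2 ⇒ no(WAW)  {0A/2Mu/1Ld/1B | 4r 1w}
  4. MEM ⇒ go  {0A/2Mu/0Ld/1B | 2r 1w}

reason(slot 3) = WAW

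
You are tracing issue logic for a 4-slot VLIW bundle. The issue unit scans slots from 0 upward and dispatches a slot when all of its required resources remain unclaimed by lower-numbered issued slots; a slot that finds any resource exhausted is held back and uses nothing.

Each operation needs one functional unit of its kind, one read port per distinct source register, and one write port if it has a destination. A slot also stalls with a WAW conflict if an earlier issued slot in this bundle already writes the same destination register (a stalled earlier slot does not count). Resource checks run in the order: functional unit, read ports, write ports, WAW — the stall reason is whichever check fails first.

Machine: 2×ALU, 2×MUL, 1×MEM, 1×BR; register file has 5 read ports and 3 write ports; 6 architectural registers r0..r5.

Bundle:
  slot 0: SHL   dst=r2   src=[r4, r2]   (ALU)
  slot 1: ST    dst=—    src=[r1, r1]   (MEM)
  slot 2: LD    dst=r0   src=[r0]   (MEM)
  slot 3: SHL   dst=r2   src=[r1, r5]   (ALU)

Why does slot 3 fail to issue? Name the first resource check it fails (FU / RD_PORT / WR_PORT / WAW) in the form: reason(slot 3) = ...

reason(slot 3) = WAW

(0) want 1×ALU +2rd +1wr — yes → AL1|MU2|ME1|BR1|rd3|wr2
(1) want 1×MEM +1rd +0wr — yes → AL1|MU2|ME0|BR1|rd2|wr2
(2) want 1×MEM +1rd +1wr — FU → AL1|MU2|ME0|BR1|rd2|wr2
(3) want 1×ALU +2rd +1wr — WAW → AL1|MU2|ME0|BR1|rd2|wr2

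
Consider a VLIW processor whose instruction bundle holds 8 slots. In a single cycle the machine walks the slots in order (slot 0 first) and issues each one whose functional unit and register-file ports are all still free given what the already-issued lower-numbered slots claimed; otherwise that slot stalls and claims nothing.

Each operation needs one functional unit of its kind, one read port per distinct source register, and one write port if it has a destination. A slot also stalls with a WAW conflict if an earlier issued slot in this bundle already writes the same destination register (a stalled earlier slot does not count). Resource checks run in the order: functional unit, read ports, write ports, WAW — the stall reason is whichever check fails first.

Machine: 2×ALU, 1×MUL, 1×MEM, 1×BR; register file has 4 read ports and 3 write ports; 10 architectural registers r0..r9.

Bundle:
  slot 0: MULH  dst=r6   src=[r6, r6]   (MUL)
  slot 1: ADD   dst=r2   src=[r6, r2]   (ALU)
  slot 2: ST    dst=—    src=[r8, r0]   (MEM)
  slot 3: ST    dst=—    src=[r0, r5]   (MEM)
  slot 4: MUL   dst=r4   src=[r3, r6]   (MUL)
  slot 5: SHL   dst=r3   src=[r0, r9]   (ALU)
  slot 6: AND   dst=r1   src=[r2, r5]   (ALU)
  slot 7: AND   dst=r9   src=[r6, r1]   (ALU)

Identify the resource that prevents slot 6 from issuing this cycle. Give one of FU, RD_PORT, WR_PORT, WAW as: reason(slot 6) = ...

(0) want 1×MUL +1rd +1wr — yes → AL2|MU0|ME1|BR1|rd3|wr2
(1) want 1×ALU +2rd +1wr — yes → AL1|MU0|ME1|BR1|rd1|wr1
(2) want 1×MEM +2rd +0wr — RD_PORT → AL1|MU0|ME1|BR1|rd1|wr1
(3) want 1×MEM +2rd +0wr — RD_PORT → AL1|MU0|ME1|BR1|rd1|wr1
(4) want 1×MUL +2rd +1wr — FU → AL1|MU0|ME1|BR1|rd1|wr1
(5) want 1×ALU +2rd +1wr — RD_PORT → AL1|MU0|ME1|BR1|rd1|wr1
(6) want 1×ALU +2rd +1wr — RD_PORT → AL1|MU0|ME1|BR1|rd1|wr1
(7) want 1×ALU +2rd +1wr — RD_PORT → AL1|MU0|ME1|BR1|rd1|wr1

reason(slot 6) = RD_PORT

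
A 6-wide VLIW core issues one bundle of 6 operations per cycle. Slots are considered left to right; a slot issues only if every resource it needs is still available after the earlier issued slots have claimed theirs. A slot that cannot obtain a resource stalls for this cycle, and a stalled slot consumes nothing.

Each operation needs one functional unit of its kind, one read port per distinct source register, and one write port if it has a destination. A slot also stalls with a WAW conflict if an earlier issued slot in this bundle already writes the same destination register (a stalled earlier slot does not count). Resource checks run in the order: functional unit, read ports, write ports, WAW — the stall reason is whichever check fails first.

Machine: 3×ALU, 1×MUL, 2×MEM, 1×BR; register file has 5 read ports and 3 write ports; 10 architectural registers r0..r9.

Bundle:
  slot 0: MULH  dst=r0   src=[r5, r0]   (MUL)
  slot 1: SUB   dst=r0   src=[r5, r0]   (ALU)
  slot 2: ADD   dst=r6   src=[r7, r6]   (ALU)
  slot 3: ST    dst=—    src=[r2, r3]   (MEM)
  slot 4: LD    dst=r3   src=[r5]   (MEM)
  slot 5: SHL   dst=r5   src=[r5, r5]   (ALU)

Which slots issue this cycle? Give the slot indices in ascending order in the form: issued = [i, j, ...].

  0. MUL→r0 ⇒ go  {3A/0Mu/2Ld/1B | 3r 2w}
  1. ALU→r0 ⇒ no(WAW)  {3A/0Mu/2Ld/1B | 3r 2w}
  2. ALU→r6 ⇒ go  {2A/0Mu/2Ld/1B | 1r 1w}
  3. MEM ⇒ no(RD_PORT)  {2A/0Mu/2Ld/1B | 1r 1w}
  4. MEM→r3 ⇒ go  {2A/0Mu/1Ld/1B | 0r 0w}
  5. ALU→r5 ⇒ no(RD_PORT)  {2A/0Mu/1Ld/1B | 0r 0w}

issued = [0, 2, 4]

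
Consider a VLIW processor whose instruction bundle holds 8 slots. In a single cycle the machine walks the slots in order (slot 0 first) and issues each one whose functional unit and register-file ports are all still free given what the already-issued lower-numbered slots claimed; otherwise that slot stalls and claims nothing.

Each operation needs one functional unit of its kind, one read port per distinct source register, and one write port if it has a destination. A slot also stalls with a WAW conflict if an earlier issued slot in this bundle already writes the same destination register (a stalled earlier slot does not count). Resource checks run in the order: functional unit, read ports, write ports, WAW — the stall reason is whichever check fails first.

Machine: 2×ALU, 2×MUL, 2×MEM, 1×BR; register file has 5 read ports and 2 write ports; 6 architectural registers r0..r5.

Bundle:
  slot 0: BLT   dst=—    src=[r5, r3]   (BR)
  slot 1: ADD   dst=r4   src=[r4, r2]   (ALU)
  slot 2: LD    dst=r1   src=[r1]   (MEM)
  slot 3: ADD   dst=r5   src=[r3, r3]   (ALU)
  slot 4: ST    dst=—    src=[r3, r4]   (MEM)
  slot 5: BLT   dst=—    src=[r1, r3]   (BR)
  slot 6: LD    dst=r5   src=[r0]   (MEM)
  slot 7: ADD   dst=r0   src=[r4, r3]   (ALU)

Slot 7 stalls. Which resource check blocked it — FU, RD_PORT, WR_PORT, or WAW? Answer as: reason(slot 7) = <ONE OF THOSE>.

slot 0 (BR): ISSUE — free A2,Mu2,Ld2,B0 rp3 wp2
slot 1 (ALU): ISSUE — free A1,Mu2,Ld2,B0 rp1 wp1
slot 2 (MEM): ISSUE — free A1,Mu2,Ld1,B0 rp0 wp0
slot 3 (ALU): stall RD_PORT — free A1,Mu2,Ld1,B0 rp0 wp0
slot 4 (MEM): stall RD_PORT — free A1,Mu2,Ld1,B0 rp0 wp0
slot 5 (BR): stall FU — free A1,Mu2,Ld1,B0 rp0 wp0
slot 6 (MEM): stall RD_PORT — free A1,Mu2,Ld1,B0 rp0 wp0
slot 7 (ALU): stall RD_PORT — free A1,Mu2,Ld1,B0 rp0 wp0

reason(slot 7) = RD_PORT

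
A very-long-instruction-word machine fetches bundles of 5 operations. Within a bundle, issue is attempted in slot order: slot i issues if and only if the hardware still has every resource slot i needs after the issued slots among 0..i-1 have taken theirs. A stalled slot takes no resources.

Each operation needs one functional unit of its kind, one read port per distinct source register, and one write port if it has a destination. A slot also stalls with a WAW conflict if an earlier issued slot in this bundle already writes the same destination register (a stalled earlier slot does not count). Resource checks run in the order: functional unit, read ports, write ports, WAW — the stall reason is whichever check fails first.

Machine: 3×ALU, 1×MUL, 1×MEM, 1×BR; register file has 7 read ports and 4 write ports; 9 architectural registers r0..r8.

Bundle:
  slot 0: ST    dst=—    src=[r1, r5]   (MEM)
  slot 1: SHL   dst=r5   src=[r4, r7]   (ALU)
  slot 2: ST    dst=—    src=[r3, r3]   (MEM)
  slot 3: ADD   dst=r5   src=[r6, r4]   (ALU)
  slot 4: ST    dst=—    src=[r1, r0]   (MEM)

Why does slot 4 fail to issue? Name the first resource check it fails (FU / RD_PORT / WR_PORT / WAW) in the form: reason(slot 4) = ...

#0 MEM src=r1,r5 dispatched  <A:3 Mu:1 Ld:0 B:1 rd:5 wr:4>
#1 ALU src=r4,r7 dispatched  <A:2 Mu:1 Ld:0 B:1 rd:3 wr:3>
#2 MEM src=r3,r3 held:FU  <A:2 Mu:1 Ld:0 B:1 rd:3 wr:3>
#3 ALU src=r6,r4 held:WAW  <A:2 Mu:1 Ld:0 B:1 rd:3 wr:3>
#4 MEM src=r1,r0 held:FU  <A:2 Mu:1 Ld:0 B:1 rd:3 wr:3>

reason(slot 4) = FU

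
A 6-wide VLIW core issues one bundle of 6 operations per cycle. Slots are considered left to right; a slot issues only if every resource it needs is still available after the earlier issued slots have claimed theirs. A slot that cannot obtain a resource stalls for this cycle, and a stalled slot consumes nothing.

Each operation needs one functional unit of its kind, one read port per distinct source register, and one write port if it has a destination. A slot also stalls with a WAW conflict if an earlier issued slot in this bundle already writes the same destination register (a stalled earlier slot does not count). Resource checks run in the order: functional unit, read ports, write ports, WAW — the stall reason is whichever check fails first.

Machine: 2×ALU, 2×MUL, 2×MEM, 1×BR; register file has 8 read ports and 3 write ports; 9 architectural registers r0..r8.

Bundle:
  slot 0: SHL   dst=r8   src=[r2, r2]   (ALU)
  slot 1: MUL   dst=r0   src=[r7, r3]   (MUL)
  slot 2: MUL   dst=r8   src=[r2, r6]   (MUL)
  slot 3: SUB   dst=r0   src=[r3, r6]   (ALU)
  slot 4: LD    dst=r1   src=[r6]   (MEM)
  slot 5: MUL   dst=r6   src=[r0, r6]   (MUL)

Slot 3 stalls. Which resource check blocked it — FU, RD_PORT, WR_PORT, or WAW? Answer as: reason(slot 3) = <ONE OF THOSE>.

[0] ALU needs rd=1 wr=1: ok; after: ALU=1 MUL=2 MEM=2 BR=1, R=7, W=2
[1] MUL needs rd=2 wr=1: ok; after: ALU=1 MUL=1 MEM=2 BR=1, R=5, W=1
[2] MUL needs rd=2 wr=1: WAW; after: ALU=1 MUL=1 MEM=2 BR=1, R=5, W=1
[3] ALU needs rd=2 wr=1: WAW; after: ALU=1 MUL=1 MEM=2 BR=1, R=5, W=1
[4] MEM needs rd=1 wr=1: ok; after: ALU=1 MUL=1 MEM=1 BR=1, R=4, W=0
[5] MUL needs rd=2 wr=1: WR_PORT; after: ALU=1 MUL=1 MEM=1 BR=1, R=4, W=0

reason(slot 3) = WAW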